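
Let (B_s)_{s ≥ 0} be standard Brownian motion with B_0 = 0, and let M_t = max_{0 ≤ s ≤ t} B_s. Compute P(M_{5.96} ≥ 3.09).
P(M_{5.96} ≥ 3.09) = 2·P(B_{5.96} ≥ 3.09) = 2(1 − Φ(3.09/√5.96)) ≈ 0.2056

By the reflection principle for Brownian motion, P(M_t ≥ a) = 2 · P(B_t ≥ a) for a ≥ 0. Since B_t ~ N(0, t), P(B_t ≥ 3.09) = 1 − Φ(3.09/√t) = 1 − Φ(3.09/√5.96) = 1 − Φ(1.2657). So
  P(M_{5.96} ≥ 3.09) = 2(1 − Φ(1.2657)) ≈ 0.2056.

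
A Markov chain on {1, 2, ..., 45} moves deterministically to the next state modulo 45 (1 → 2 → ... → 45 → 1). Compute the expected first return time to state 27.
E[T_27 | X_0 = 27] = 45

The chain cycles deterministically, so starting at state 27 it returns in exactly 45 steps. Equivalently, the stationary distribution is uniform π_j = 1/45 for every state j, so by Kac's formula E[T_27] = 1/π_27 = 45.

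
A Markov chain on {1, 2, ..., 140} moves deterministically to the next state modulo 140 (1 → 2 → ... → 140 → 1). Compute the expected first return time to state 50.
E[T_50 | X_0 = 50] = 140

The chain cycles deterministically, so starting at state 50 it returns in exactly 140 steps. Equivalently, the stationary distribution is uniform π_j = 1/140 for every state j, so by Kac's formula E[T_50] = 1/π_50 = 140.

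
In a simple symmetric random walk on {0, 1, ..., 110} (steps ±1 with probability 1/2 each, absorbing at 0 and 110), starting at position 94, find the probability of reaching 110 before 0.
P(hit 110 before 0) = 94/110 = 47/55

Let u_k = P(hit 110 before 0 | start at k). Then u_0 = 0, u_110 = 1, and u_k = u_{k-1}/2 + u_{k+1}/2 for 1 ≤ k ≤ 109. This harmonic recurrence is solved by u_k = k/110, giving u_94 = 94/110 = 47/55.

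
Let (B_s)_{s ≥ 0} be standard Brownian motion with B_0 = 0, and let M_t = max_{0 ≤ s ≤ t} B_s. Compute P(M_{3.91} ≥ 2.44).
P(M_{3.91} ≥ 2.44) = 2·P(B_{3.91} ≥ 2.44) = 2(1 − Φ(2.44/√3.91)) ≈ 0.2172

By the reflection principle for Brownian motion, P(M_t ≥ a) = 2 · P(B_t ≥ a) for a ≥ 0. Since B_t ~ N(0, t), P(B_t ≥ 2.44) = 1 − Φ(2.44/√t) = 1 − Φ(2.44/√3.91) = 1 − Φ(1.2340). So
  P(M_{3.91} ≥ 2.44) = 2(1 − Φ(1.2340)) ≈ 0.2172.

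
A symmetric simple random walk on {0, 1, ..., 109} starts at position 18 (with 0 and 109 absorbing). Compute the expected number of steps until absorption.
E[τ | X_0 = 18] = 1638

Let v_k = E[τ | X_0 = k]. Boundary: v_0 = v_109 = 0. Recurrence: v_k = 1 + (v_{k-1} + v_{k+1})/2 for 1 ≤ k ≤ 108. The particular solution to v_k − (v_{k-1} + v_{k+1})/2 = 1 is v_k = −k^2. Adding homogeneous solution A + B k and matching boundaries gives v_k = k (109 − k). Substituting k = 18: v_18 = 18 · 91 = 1638.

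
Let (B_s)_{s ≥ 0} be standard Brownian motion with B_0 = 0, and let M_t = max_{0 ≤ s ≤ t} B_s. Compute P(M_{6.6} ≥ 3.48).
P(M_{6.6} ≥ 3.48) = 2·P(B_{6.6} ≥ 3.48) = 2(1 − Φ(3.48/√6.6)) ≈ 0.1755

By the reflection principle for Brownian motion, P(M_t ≥ a) = 2 · P(B_t ≥ a) for a ≥ 0. Since B_t ~ N(0, t), P(B_t ≥ 3.48) = 1 − Φ(3.48/√t) = 1 − Φ(3.48/√6.6) = 1 − Φ(1.3546). So
  P(M_{6.6} ≥ 3.48) = 2(1 − Φ(1.3546)) ≈ 0.1755.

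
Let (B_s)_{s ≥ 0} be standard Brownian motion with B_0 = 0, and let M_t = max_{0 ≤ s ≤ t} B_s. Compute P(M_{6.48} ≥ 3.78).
P(M_{6.48} ≥ 3.78) = 2·P(B_{6.48} ≥ 3.78) = 2(1 − Φ(3.78/√6.48)) ≈ 0.1376

By the reflection principle for Brownian motion, P(M_t ≥ a) = 2 · P(B_t ≥ a) for a ≥ 0. Since B_t ~ N(0, t), P(B_t ≥ 3.78) = 1 − Φ(3.78/√t) = 1 − Φ(3.78/√6.48) = 1 − Φ(1.4849). So
  P(M_{6.48} ≥ 3.78) = 2(1 − Φ(1.4849)) ≈ 0.1376.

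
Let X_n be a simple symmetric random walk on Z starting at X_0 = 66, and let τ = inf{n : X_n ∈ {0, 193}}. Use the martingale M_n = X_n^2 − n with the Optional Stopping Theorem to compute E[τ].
E[τ] = 8382

M_n = X_n^2 − n is a martingale (since E[X_{n+1}^2 | F_n] = X_n^2 + 1). By OST (τ has finite mean in a bounded region), E[M_τ] = E[M_0] = X_0^2 − 0 = 66^2 = 4356. Also E[M_τ] = E[X_τ^2] − E[τ]. The walk exits at 0 or 193, with P(hit 193 first) = 66/193, so E[X_τ^2] = 193^2 · 66/193 + 0 = 12738. Thus E[τ] = E[X_τ^2] − E[M_τ] = 12738 − 4356 = 8382 = 66(193 − 66) = 8382.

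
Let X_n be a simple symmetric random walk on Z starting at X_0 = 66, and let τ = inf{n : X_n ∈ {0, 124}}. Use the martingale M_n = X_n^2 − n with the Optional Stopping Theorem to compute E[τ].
E[τ] = 3828

M_n = X_n^2 − n is a martingale (since E[X_{n+1}^2 | F_n] = X_n^2 + 1). By OST (τ has finite mean in a bounded region), E[M_τ] = E[M_0] = X_0^2 − 0 = 66^2 = 4356. Also E[M_τ] = E[X_τ^2] − E[τ]. The walk exits at 0 or 124, with P(hit 124 first) = 66/124, so E[X_τ^2] = 124^2 · 66/124 + 0 = 8184. Thus E[τ] = E[X_τ^2] − E[M_τ] = 8184 − 4356 = 3828 = 66(124 − 66) = 3828.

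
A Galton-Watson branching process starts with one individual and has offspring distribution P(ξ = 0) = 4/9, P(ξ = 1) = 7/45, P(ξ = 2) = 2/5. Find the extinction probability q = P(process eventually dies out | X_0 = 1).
q = 1

Mean offspring μ = 0·4/9 + 1·7/45 + 2·2/5 = 43/45 ≤ 1. For μ ≤ 1 with offspring not concentrated at 1, the Galton-Watson process goes extinct almost surely, so q = 1.
(Algebraic check: The pgf is f(s) = 4/9 + 7/45·s + 2/5·s². The extinction probability q is the smallest fixed point of f in [0, 1]. Setting s = f(s):
  2/5·s² + (7/45 − 1)·s + 4/9 = 0
  2/5·s² − (4/9 + 2/5)·s + 4/9 = 0
which factors as (s − 1)·(2/5·s − 4/9) = 0, giving roots s = 1 and s = (4/9)/(2/5) = 10/9. Since 10/9 ≥ 1, the smallest root in [0, 1] is s = 1.)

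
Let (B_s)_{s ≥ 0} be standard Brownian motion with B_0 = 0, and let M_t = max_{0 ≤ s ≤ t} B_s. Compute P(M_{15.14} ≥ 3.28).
P(M_{15.14} ≥ 3.28) = 2·P(B_{15.14} ≥ 3.28) = 2(1 − Φ(3.28/√15.14)) ≈ 0.3992

By the reflection principle for Brownian motion, P(M_t ≥ a) = 2 · P(B_t ≥ a) for a ≥ 0. Since B_t ~ N(0, t), P(B_t ≥ 3.28) = 1 − Φ(3.28/√t) = 1 − Φ(3.28/√15.14) = 1 − Φ(0.8430). So
  P(M_{15.14} ≥ 3.28) = 2(1 − Φ(0.8430)) ≈ 0.3992.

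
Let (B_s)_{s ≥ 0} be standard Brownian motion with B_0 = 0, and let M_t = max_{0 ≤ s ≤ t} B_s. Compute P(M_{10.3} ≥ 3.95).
P(M_{10.3} ≥ 3.95) = 2·P(B_{10.3} ≥ 3.95) = 2(1 − Φ(3.95/√10.3)) ≈ 0.2184

By the reflection principle for Brownian motion, P(M_t ≥ a) = 2 · P(B_t ≥ a) for a ≥ 0. Since B_t ~ N(0, t), P(B_t ≥ 3.95) = 1 − Φ(3.95/√t) = 1 − Φ(3.95/√10.3) = 1 − Φ(1.2308). So
  P(M_{10.3} ≥ 3.95) = 2(1 − Φ(1.2308)) ≈ 0.2184.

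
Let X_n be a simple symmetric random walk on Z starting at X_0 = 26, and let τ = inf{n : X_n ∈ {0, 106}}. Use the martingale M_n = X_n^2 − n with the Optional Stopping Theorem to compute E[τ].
E[τ] = 2080

M_n = X_n^2 − n is a martingale (since E[X_{n+1}^2 | F_n] = X_n^2 + 1). By OST (τ has finite mean in a bounded region), E[M_τ] = E[M_0] = X_0^2 − 0 = 26^2 = 676. Also E[M_τ] = E[X_τ^2] − E[τ]. The walk exits at 0 or 106, with P(hit 106 first) = 26/106, so E[X_τ^2] = 106^2 · 26/106 + 0 = 2756. Thus E[τ] = E[X_τ^2] − E[M_τ] = 2756 − 676 = 2080 = 26(106 − 26) = 2080.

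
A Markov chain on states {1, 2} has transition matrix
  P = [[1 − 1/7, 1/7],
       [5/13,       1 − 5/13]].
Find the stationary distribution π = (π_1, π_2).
π_1 = 35/48, π_2 = 13/48

Solve πP = π with π_1 + π_2 = 1. From πP = π: π_1 · (1 − 1/7) + π_2 · 5/13 = π_1 ⇒ π_2 · 5/13 = π_1 · 1/7 ⇒ π_2/π_1 = (1/7)/(5/13) = 13/35. Together with π_1 + π_2 = 1:
  π_1 = (5/13)/(1/7 + 5/13) = (5/13)/(48/91) = 35/48,
  π_2 = (1/7)/(1/7 + 5/13) = (1/7)/(48/91) = 13/48.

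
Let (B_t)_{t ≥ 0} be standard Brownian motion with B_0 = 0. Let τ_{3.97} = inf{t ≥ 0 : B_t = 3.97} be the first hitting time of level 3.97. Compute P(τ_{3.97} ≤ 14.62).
P(τ_{3.97} ≤ 14.62) = 2(1 − Φ(3.97/√14.62)) = 2(1 − Φ(1.0383)) ≈ 0.2991

By the reflection principle for standard BM, P(τ_b ≤ t) = 2 · P(B_t ≥ b). Since B_t ~ N(0, t), P(B_t ≥ 3.97) = 1 − Φ(3.97/√t) = 1 − Φ(3.97/√14.62) = 1 − Φ(1.0383) ≈ 0.14957. Doubling: P(τ_{3.97} ≤ 14.62) ≈ 2 · 0.14957 = 0.29914 ≈ 0.2991.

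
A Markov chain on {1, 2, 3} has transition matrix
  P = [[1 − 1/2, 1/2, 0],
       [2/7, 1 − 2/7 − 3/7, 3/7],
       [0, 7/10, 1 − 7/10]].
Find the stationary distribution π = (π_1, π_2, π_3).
π = (28/107, 49/107, 30/107)

This is a birth-death chain on three states, which satisfies detailed balance: π_1 · P_{12} = π_2 · P_{21} and π_2 · P_{23} = π_3 · P_{32}.
From π_1 · 1/2 = π_2 · 2/7: π_2/π_1 = (1/2)/(2/7) = 7/4.
From π_2 · 3/7 = π_3 · 7/10: π_3/π_2 = (3/7)/(7/10) = 30/49.
Take π_1 proportional to 1; then unnormalized π = (1, 7/4, 15/14). Normalize by dividing by the sum 107/28:
  π = (28/107, 49/107, 30/107).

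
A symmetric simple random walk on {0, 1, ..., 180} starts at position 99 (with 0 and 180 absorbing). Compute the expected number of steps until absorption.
E[τ | X_0 = 99] = 8019

Let v_k = E[τ | X_0 = k]. Boundary: v_0 = v_180 = 0. Recurrence: v_k = 1 + (v_{k-1} + v_{k+1})/2 for 1 ≤ k ≤ 179. The particular solution to v_k − (v_{k-1} + v_{k+1})/2 = 1 is v_k = −k^2. Adding homogeneous solution A + B k and matching boundaries gives v_k = k (180 − k). Substituting k = 99: v_99 = 99 · 81 = 8019.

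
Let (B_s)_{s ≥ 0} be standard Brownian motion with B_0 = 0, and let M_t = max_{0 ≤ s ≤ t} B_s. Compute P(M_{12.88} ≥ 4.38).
P(M_{12.88} ≥ 4.38) = 2·P(B_{12.88} ≥ 4.38) = 2(1 − Φ(4.38/√12.88)) ≈ 0.2223

By the reflection principle for Brownian motion, P(M_t ≥ a) = 2 · P(B_t ≥ a) for a ≥ 0. Since B_t ~ N(0, t), P(B_t ≥ 4.38) = 1 − Φ(4.38/√t) = 1 − Φ(4.38/√12.88) = 1 − Φ(1.2204). So
  P(M_{12.88} ≥ 4.38) = 2(1 − Φ(1.2204)) ≈ 0.2223.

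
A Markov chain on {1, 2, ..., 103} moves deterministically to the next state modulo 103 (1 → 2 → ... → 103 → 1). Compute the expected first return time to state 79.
E[T_79 | X_0 = 79] = 103

The chain cycles deterministically, so starting at state 79 it returns in exactly 103 steps. Equivalently, the stationary distribution is uniform π_j = 1/103 for every state j, so by Kac's formula E[T_79] = 1/π_79 = 103.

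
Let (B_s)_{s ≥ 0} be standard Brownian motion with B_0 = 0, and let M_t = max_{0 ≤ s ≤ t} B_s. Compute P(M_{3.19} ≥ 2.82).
P(M_{3.19} ≥ 2.82) = 2·P(B_{3.19} ≥ 2.82) = 2(1 − Φ(2.82/√3.19)) ≈ 0.1144

By the reflection principle for Brownian motion, P(M_t ≥ a) = 2 · P(B_t ≥ a) for a ≥ 0. Since B_t ~ N(0, t), P(B_t ≥ 2.82) = 1 − Φ(2.82/√t) = 1 − Φ(2.82/√3.19) = 1 − Φ(1.5789). So
  P(M_{3.19} ≥ 2.82) = 2(1 − Φ(1.5789)) ≈ 0.1144.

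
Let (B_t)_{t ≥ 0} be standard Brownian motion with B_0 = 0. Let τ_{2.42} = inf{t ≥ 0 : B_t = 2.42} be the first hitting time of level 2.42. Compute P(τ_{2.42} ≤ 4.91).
P(τ_{2.42} ≤ 4.91) = 2(1 − Φ(2.42/√4.91)) = 2(1 − Φ(1.0921)) ≈ 0.2748

By the reflection principle for standard BM, P(τ_b ≤ t) = 2 · P(B_t ≥ b). Since B_t ~ N(0, t), P(B_t ≥ 2.42) = 1 − Φ(2.42/√t) = 1 − Φ(2.42/√4.91) = 1 − Φ(1.0921) ≈ 0.13739. Doubling: P(τ_{2.42} ≤ 4.91) ≈ 2 · 0.13739 = 0.27478 ≈ 0.2748.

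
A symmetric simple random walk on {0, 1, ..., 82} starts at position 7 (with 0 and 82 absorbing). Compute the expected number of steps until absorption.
E[τ | X_0 = 7] = 525

Let v_k = E[τ | X_0 = k]. Boundary: v_0 = v_82 = 0. Recurrence: v_k = 1 + (v_{k-1} + v_{k+1})/2 for 1 ≤ k ≤ 81. The particular solution to v_k − (v_{k-1} + v_{k+1})/2 = 1 is v_k = −k^2. Adding homogeneous solution A + B k and matching boundaries gives v_k = k (82 − k). Substituting k = 7: v_7 = 7 · 75 = 525.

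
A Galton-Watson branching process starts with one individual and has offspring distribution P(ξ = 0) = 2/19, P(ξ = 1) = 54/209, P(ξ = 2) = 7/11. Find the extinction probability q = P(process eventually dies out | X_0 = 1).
q = 22/133

The pgf is f(s) = 2/19 + 54/209·s + 7/11·s². The extinction probability q is the smallest fixed point of f in [0, 1]. Setting s = f(s):
  7/11·s² + (54/209 − 1)·s + 2/19 = 0
  7/11·s² − (2/19 + 7/11)·s + 2/19 = 0
which factors as (s − 1)·(7/11·s − 2/19) = 0, giving roots s = 1 and s = (2/19)/(7/11) = 22/133.
Mean offspring μ = 54/209 + 2·7/11 = 320/209 > 1 (supercritical), so q < 1. The extinction probability is the smaller root: q = (2/19)/(7/11) = 22/133.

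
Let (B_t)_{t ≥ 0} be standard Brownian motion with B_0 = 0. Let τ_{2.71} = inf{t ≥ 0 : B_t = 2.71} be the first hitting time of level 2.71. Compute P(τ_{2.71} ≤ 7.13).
P(τ_{2.71} ≤ 7.13) = 2(1 − Φ(2.71/√7.13)) = 2(1 − Φ(1.0149)) ≈ 0.3102

By the reflection principle for standard BM, P(τ_b ≤ t) = 2 · P(B_t ≥ b). Since B_t ~ N(0, t), P(B_t ≥ 2.71) = 1 − Φ(2.71/√t) = 1 − Φ(2.71/√7.13) = 1 − Φ(1.0149) ≈ 0.15508. Doubling: P(τ_{2.71} ≤ 7.13) ≈ 2 · 0.15508 = 0.31016 ≈ 0.3102.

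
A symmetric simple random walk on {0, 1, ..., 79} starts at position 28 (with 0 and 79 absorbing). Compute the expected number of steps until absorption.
E[τ | X_0 = 28] = 1428

Let v_k = E[τ | X_0 = k]. Boundary: v_0 = v_79 = 0. Recurrence: v_k = 1 + (v_{k-1} + v_{k+1})/2 for 1 ≤ k ≤ 78. The particular solution to v_k − (v_{k-1} + v_{k+1})/2 = 1 is v_k = −k^2. Adding homogeneous solution A + B k and matching boundaries gives v_k = k (79 − k). Substituting k = 28: v_28 = 28 · 51 = 1428.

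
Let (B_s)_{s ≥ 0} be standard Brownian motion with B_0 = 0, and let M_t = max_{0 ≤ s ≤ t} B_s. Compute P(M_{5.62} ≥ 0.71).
P(M_{5.62} ≥ 0.71) = 2·P(B_{5.62} ≥ 0.71) = 2(1 − Φ(0.71/√5.62)) ≈ 0.7646

By the reflection principle for Brownian motion, P(M_t ≥ a) = 2 · P(B_t ≥ a) for a ≥ 0. Since B_t ~ N(0, t), P(B_t ≥ 0.71) = 1 − Φ(0.71/√t) = 1 − Φ(0.71/√5.62) = 1 − Φ(0.2995). So
  P(M_{5.62} ≥ 0.71) = 2(1 − Φ(0.2995)) ≈ 0.7646.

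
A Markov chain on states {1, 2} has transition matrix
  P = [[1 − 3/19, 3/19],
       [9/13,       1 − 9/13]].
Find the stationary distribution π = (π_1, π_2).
π_1 = 57/70, π_2 = 13/70

Solve πP = π with π_1 + π_2 = 1. From πP = π: π_1 · (1 − 3/19) + π_2 · 9/13 = π_1 ⇒ π_2 · 9/13 = π_1 · 3/19 ⇒ π_2/π_1 = (3/19)/(9/13) = 13/57. Together with π_1 + π_2 = 1:
  π_1 = (9/13)/(3/19 + 9/13) = (9/13)/(210/247) = 57/70,
  π_2 = (3/19)/(3/19 + 9/13) = (3/19)/(210/247) = 13/70.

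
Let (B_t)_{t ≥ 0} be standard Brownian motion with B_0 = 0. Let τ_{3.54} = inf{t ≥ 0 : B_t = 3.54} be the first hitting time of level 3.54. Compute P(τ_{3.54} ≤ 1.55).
P(τ_{3.54} ≤ 1.55) = 2(1 − Φ(3.54/√1.55)) = 2(1 − Φ(2.8434)) ≈ 0.0045

By the reflection principle for standard BM, P(τ_b ≤ t) = 2 · P(B_t ≥ b). Since B_t ~ N(0, t), P(B_t ≥ 3.54) = 1 − Φ(3.54/√t) = 1 − Φ(3.54/√1.55) = 1 − Φ(2.8434) ≈ 0.00223. Doubling: P(τ_{3.54} ≤ 1.55) ≈ 2 · 0.00223 = 0.00446 ≈ 0.0045.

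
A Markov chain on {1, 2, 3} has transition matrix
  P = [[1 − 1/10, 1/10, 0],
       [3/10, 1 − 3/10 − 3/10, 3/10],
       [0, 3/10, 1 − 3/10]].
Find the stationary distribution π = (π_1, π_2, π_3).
π = (3/5, 1/5, 1/5)

This is a birth-death chain on three states, which satisfies detailed balance: π_1 · P_{12} = π_2 · P_{21} and π_2 · P_{23} = π_3 · P_{32}.
From π_1 · 1/10 = π_2 · 3/10: π_2/π_1 = (1/10)/(3/10) = 1/3.
From π_2 · 3/10 = π_3 · 3/10: π_3/π_2 = (3/10)/(3/10) = 1.
Take π_1 proportional to 1; then unnormalized π = (1, 1/3, 1/3). Normalize by dividing by the sum 5/3:
  π = (3/5, 1/5, 1/5).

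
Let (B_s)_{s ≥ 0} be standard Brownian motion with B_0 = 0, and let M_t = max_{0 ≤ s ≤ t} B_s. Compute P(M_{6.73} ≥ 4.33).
P(M_{6.73} ≥ 4.33) = 2·P(B_{6.73} ≥ 4.33) = 2(1 − Φ(4.33/√6.73)) ≈ 0.0951

By the reflection principle for Brownian motion, P(M_t ≥ a) = 2 · P(B_t ≥ a) for a ≥ 0. Since B_t ~ N(0, t), P(B_t ≥ 4.33) = 1 − Φ(4.33/√t) = 1 − Φ(4.33/√6.73) = 1 − Φ(1.6691). So
  P(M_{6.73} ≥ 4.33) = 2(1 − Φ(1.6691)) ≈ 0.0951.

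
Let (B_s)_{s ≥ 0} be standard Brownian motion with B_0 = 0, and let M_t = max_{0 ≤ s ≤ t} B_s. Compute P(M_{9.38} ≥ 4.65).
P(M_{9.38} ≥ 4.65) = 2·P(B_{9.38} ≥ 4.65) = 2(1 − Φ(4.65/√9.38)) ≈ 0.1289

By the reflection principle for Brownian motion, P(M_t ≥ a) = 2 · P(B_t ≥ a) for a ≥ 0. Since B_t ~ N(0, t), P(B_t ≥ 4.65) = 1 − Φ(4.65/√t) = 1 − Φ(4.65/√9.38) = 1 − Φ(1.5183). So
  P(M_{9.38} ≥ 4.65) = 2(1 − Φ(1.5183)) ≈ 0.1289.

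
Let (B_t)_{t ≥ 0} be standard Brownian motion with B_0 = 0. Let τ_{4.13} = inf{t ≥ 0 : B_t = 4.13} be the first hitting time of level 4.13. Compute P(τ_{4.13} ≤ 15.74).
P(τ_{4.13} ≤ 15.74) = 2(1 − Φ(4.13/√15.74)) = 2(1 − Φ(1.0410)) ≈ 0.2979

By the reflection principle for standard BM, P(τ_b ≤ t) = 2 · P(B_t ≥ b). Since B_t ~ N(0, t), P(B_t ≥ 4.13) = 1 − Φ(4.13/√t) = 1 − Φ(4.13/√15.74) = 1 − Φ(1.0410) ≈ 0.14894. Doubling: P(τ_{4.13} ≤ 15.74) ≈ 2 · 0.14894 = 0.29788 ≈ 0.2979.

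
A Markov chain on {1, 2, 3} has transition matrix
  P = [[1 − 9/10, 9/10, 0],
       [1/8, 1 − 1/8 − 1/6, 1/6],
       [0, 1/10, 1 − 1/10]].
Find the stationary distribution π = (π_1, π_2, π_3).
π = (5/101, 36/101, 60/101)

This is a birth-death chain on three states, which satisfies detailed balance: π_1 · P_{12} = π_2 · P_{21} and π_2 · P_{23} = π_3 · P_{32}.
From π_1 · 9/10 = π_2 · 1/8: π_2/π_1 = (9/10)/(1/8) = 36/5.
From π_2 · 1/6 = π_3 · 1/10: π_3/π_2 = (1/6)/(1/10) = 5/3.
Take π_1 proportional to 1; then unnormalized π = (1, 36/5, 12). Normalize by dividing by the sum 101/5:
  π = (5/101, 36/101, 60/101).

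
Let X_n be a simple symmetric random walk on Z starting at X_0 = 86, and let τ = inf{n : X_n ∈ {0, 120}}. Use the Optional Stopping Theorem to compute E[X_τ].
E[X_τ] = 86

X_n is a martingale and τ is a bounded-mean stopping time (indeed τ is finite a.s. with bounded expectation since the walk is in a bounded region). By the OST, E[X_τ] = E[X_0] = 86. Equivalently: E[X_τ] = 120 · P(hit 120 first) + 0 · P(hit 0 first) = 120 · (86/120) = 86.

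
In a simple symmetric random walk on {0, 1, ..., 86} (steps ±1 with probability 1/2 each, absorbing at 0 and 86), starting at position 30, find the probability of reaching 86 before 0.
P(hit 86 before 0) = 30/86 = 15/43

Let u_k = P(hit 86 before 0 | start at k). Then u_0 = 0, u_86 = 1, and u_k = u_{k-1}/2 + u_{k+1}/2 for 1 ≤ k ≤ 85. This harmonic recurrence is solved by u_k = k/86, giving u_30 = 30/86 = 15/43.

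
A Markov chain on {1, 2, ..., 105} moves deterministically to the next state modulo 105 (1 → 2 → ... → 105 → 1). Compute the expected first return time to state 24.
E[T_24 | X_0 = 24] = 105

The chain cycles deterministically, so starting at state 24 it returns in exactly 105 steps. Equivalently, the stationary distribution is uniform π_j = 1/105 for every state j, so by Kac's formula E[T_24] = 1/π_24 = 105.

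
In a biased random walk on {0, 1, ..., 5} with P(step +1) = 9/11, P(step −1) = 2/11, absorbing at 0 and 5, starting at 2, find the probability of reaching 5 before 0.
P(hit 5 before 0) = (1 − (2/9)^2) / (1 − (2/9)^5) = 8019/8431

Let u_k denote P(reach 5 before 0 | start at k). Boundary: u_0 = 0, u_5 = 1. Recurrence: u_k = 9/11·u_{k+1} + 2/11·u_{k-1} for 1 ≤ k ≤ 4. Try u_k = A + B·r^k with r = q/p = (2/11)/(9/11) = 2/9. Substitution satisfies the recurrence; boundary conditions give:
  u_k = (1 − r^k) / (1 − r^N) = (1 − (2/9)^2) / (1 − (2/9)^5) = 8019/8431.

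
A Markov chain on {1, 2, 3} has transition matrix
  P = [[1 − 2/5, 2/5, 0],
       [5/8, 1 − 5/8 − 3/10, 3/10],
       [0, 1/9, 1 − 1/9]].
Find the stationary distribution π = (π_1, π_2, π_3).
π = (125/421, 80/421, 216/421)

This is a birth-death chain on three states, which satisfies detailed balance: π_1 · P_{12} = π_2 · P_{21} and π_2 · P_{23} = π_3 · P_{32}.
From π_1 · 2/5 = π_2 · 5/8: π_2/π_1 = (2/5)/(5/8) = 16/25.
From π_2 · 3/10 = π_3 · 1/9: π_3/π_2 = (3/10)/(1/9) = 27/10.
Take π_1 proportional to 1; then unnormalized π = (1, 16/25, 216/125). Normalize by dividing by the sum 421/125:
  π = (125/421, 80/421, 216/421).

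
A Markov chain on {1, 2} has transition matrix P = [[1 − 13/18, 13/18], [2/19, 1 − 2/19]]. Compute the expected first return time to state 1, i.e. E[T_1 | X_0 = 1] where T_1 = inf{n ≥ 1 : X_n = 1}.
E[T_1 | X_0 = 1] = 1/π_1 = 283/36

For an irreducible recurrent Markov chain with stationary distribution π, E[T_i | X_0 = i] = 1/π_i (Kac's formula). Here π_1 = (2/19)/(13/18 + 2/19) = (2/19)/(283/342) = 36/283, so E[T_1 | X_0 = 1] = 1/π_1 = (13/18 + 2/19)/(2/19) = (283/342)/(2/19) = 283/36.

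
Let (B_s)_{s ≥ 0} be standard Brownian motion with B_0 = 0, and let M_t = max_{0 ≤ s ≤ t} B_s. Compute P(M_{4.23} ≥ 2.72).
P(M_{4.23} ≥ 2.72) = 2·P(B_{4.23} ≥ 2.72) = 2(1 − Φ(2.72/√4.23)) ≈ 0.1860

By the reflection principle for Brownian motion, P(M_t ≥ a) = 2 · P(B_t ≥ a) for a ≥ 0. Since B_t ~ N(0, t), P(B_t ≥ 2.72) = 1 − Φ(2.72/√t) = 1 − Φ(2.72/√4.23) = 1 − Φ(1.3225). So
  P(M_{4.23} ≥ 2.72) = 2(1 − Φ(1.3225)) ≈ 0.1860.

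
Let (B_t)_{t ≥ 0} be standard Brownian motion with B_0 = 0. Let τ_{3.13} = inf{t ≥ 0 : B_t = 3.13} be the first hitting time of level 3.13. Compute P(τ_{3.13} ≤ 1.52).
P(τ_{3.13} ≤ 1.52) = 2(1 − Φ(3.13/√1.52)) = 2(1 − Φ(2.5388)) ≈ 0.0111

By the reflection principle for standard BM, P(τ_b ≤ t) = 2 · P(B_t ≥ b). Since B_t ~ N(0, t), P(B_t ≥ 3.13) = 1 − Φ(3.13/√t) = 1 − Φ(3.13/√1.52) = 1 − Φ(2.5388) ≈ 0.00556. Doubling: P(τ_{3.13} ≤ 1.52) ≈ 2 · 0.00556 = 0.01112 ≈ 0.0111.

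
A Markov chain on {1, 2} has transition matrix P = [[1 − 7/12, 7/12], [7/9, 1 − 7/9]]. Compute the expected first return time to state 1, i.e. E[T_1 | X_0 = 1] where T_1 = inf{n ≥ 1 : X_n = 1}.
E[T_1 | X_0 = 1] = 1/π_1 = 7/4

For an irreducible recurrent Markov chain with stationary distribution π, E[T_i | X_0 = i] = 1/π_i (Kac's formula). Here π_1 = (7/9)/(7/12 + 7/9) = (7/9)/(49/36) = 4/7, so E[T_1 | X_0 = 1] = 1/π_1 = (7/12 + 7/9)/(7/9) = (49/36)/(7/9) = 7/4.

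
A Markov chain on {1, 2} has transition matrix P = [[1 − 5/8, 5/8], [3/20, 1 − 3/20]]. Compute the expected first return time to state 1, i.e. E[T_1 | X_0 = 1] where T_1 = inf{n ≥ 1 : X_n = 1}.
E[T_1 | X_0 = 1] = 1/π_1 = 31/6

For an irreducible recurrent Markov chain with stationary distribution π, E[T_i | X_0 = i] = 1/π_i (Kac's formula). Here π_1 = (3/20)/(5/8 + 3/20) = (3/20)/(31/40) = 6/31, so E[T_1 | X_0 = 1] = 1/π_1 = (5/8 + 3/20)/(3/20) = (31/40)/(3/20) = 31/6.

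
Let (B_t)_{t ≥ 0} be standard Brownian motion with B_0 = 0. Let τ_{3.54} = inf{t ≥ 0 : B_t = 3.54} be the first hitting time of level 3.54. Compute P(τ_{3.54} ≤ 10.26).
P(τ_{3.54} ≤ 10.26) = 2(1 − Φ(3.54/√10.26)) = 2(1 − Φ(1.1052)) ≈ 0.2691

By the reflection principle for standard BM, P(τ_b ≤ t) = 2 · P(B_t ≥ b). Since B_t ~ N(0, t), P(B_t ≥ 3.54) = 1 − Φ(3.54/√t) = 1 − Φ(3.54/√10.26) = 1 − Φ(1.1052) ≈ 0.13454. Doubling: P(τ_{3.54} ≤ 10.26) ≈ 2 · 0.13454 = 0.26908 ≈ 0.2691.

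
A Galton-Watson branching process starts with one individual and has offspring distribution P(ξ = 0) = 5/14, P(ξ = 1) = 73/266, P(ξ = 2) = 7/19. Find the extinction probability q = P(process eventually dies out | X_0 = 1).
q = 95/98

The pgf is f(s) = 5/14 + 73/266·s + 7/19·s². The extinction probability q is the smallest fixed point of f in [0, 1]. Setting s = f(s):
  7/19·s² + (73/266 − 1)·s + 5/14 = 0
  7/19·s² − (5/14 + 7/19)·s + 5/14 = 0
which factors as (s − 1)·(7/19·s − 5/14) = 0, giving roots s = 1 and s = (5/14)/(7/19) = 95/98.
Mean offspring μ = 73/266 + 2·7/19 = 269/266 > 1 (supercritical), so q < 1. The extinction probability is the smaller root: q = (5/14)/(7/19) = 95/98.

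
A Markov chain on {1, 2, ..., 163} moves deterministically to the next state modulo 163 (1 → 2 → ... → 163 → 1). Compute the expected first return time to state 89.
E[T_89 | X_0 = 89] = 163

The chain cycles deterministically, so starting at state 89 it returns in exactly 163 steps. Equivalently, the stationary distribution is uniform π_j = 1/163 for every state j, so by Kac's formula E[T_89] = 1/π_89 = 163.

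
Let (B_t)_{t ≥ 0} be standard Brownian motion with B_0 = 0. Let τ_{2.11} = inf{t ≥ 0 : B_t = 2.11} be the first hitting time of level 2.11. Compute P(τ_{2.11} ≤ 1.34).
P(τ_{2.11} ≤ 1.34) = 2(1 − Φ(2.11/√1.34)) = 2(1 − Φ(1.8228)) ≈ 0.0683

By the reflection principle for standard BM, P(τ_b ≤ t) = 2 · P(B_t ≥ b). Since B_t ~ N(0, t), P(B_t ≥ 2.11) = 1 − Φ(2.11/√t) = 1 − Φ(2.11/√1.34) = 1 − Φ(1.8228) ≈ 0.03417. Doubling: P(τ_{2.11} ≤ 1.34) ≈ 2 · 0.03417 = 0.06834 ≈ 0.0683.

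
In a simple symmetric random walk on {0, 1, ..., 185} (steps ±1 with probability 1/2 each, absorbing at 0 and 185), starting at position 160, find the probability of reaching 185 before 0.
P(hit 185 before 0) = 160/185 = 32/37

Let u_k = P(hit 185 before 0 | start at k). Then u_0 = 0, u_185 = 1, and u_k = u_{k-1}/2 + u_{k+1}/2 for 1 ≤ k ≤ 184. This harmonic recurrence is solved by u_k = k/185, giving u_160 = 160/185 = 32/37.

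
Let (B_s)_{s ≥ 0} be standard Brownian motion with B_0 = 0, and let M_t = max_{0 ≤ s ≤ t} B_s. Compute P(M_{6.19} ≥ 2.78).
P(M_{6.19} ≥ 2.78) = 2·P(B_{6.19} ≥ 2.78) = 2(1 − Φ(2.78/√6.19)) ≈ 0.2638

By the reflection principle for Brownian motion, P(M_t ≥ a) = 2 · P(B_t ≥ a) for a ≥ 0. Since B_t ~ N(0, t), P(B_t ≥ 2.78) = 1 − Φ(2.78/√t) = 1 − Φ(2.78/√6.19) = 1 − Φ(1.1174). So
  P(M_{6.19} ≥ 2.78) = 2(1 − Φ(1.1174)) ≈ 0.2638.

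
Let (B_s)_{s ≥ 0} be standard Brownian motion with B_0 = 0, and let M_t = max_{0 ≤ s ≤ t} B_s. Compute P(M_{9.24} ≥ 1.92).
P(M_{9.24} ≥ 1.92) = 2·P(B_{9.24} ≥ 1.92) = 2(1 − Φ(1.92/√9.24)) ≈ 0.5276

By the reflection principle for Brownian motion, P(M_t ≥ a) = 2 · P(B_t ≥ a) for a ≥ 0. Since B_t ~ N(0, t), P(B_t ≥ 1.92) = 1 − Φ(1.92/√t) = 1 − Φ(1.92/√9.24) = 1 − Φ(0.6316). So
  P(M_{9.24} ≥ 1.92) = 2(1 − Φ(0.6316)) ≈ 0.5276.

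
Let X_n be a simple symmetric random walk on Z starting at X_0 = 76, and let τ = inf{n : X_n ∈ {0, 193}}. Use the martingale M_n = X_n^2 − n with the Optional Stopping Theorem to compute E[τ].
E[τ] = 8892

M_n = X_n^2 − n is a martingale (since E[X_{n+1}^2 | F_n] = X_n^2 + 1). By OST (τ has finite mean in a bounded region), E[M_τ] = E[M_0] = X_0^2 − 0 = 76^2 = 5776. Also E[M_τ] = E[X_τ^2] − E[τ]. The walk exits at 0 or 193, with P(hit 193 first) = 76/193, so E[X_τ^2] = 193^2 · 76/193 + 0 = 14668. Thus E[τ] = E[X_τ^2] − E[M_τ] = 14668 − 5776 = 8892 = 76(193 − 76) = 8892.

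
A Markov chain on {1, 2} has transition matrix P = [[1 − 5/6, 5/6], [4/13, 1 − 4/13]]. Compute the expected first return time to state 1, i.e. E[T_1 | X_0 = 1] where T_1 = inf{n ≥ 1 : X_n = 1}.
E[T_1 | X_0 = 1] = 1/π_1 = 89/24

For an irreducible recurrent Markov chain with stationary distribution π, E[T_i | X_0 = i] = 1/π_i (Kac's formula). Here π_1 = (4/13)/(5/6 + 4/13) = (4/13)/(89/78) = 24/89, so E[T_1 | X_0 = 1] = 1/π_1 = (5/6 + 4/13)/(4/13) = (89/78)/(4/13) = 89/24.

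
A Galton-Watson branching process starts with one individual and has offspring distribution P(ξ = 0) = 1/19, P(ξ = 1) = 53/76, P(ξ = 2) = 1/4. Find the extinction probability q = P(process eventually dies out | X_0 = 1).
q = 4/19

The pgf is f(s) = 1/19 + 53/76·s + 1/4·s². The extinction probability q is the smallest fixed point of f in [0, 1]. Setting s = f(s):
  1/4·s² + (53/76 − 1)·s + 1/19 = 0
  1/4·s² − (1/19 + 1/4)·s + 1/19 = 0
which factors as (s − 1)·(1/4·s − 1/19) = 0, giving roots s = 1 and s = (1/19)/(1/4) = 4/19.
Mean offspring μ = 53/76 + 2·1/4 = 91/76 > 1 (supercritical), so q < 1. The extinction probability is the smaller root: q = (1/19)/(1/4) = 4/19.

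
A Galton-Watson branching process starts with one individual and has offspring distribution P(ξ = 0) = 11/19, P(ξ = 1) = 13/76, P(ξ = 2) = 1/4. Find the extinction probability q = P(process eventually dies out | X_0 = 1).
q = 1

Mean offspring μ = 0·11/19 + 1·13/76 + 2·1/4 = 51/76 ≤ 1. For μ ≤ 1 with offspring not concentrated at 1, the Galton-Watson process goes extinct almost surely, so q = 1.
(Algebraic check: The pgf is f(s) = 11/19 + 13/76·s + 1/4·s². The extinction probability q is the smallest fixed point of f in [0, 1]. Setting s = f(s):
  1/4·s² + (13/76 − 1)·s + 11/19 = 0
  1/4·s² − (11/19 + 1/4)·s + 11/19 = 0
which factors as (s − 1)·(1/4·s − 11/19) = 0, giving roots s = 1 and s = (11/19)/(1/4) = 44/19. Since 44/19 ≥ 1, the smallest root in [0, 1] is s = 1.)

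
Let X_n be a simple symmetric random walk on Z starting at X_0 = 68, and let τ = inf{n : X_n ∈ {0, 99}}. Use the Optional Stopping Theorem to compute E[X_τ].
E[X_τ] = 68

X_n is a martingale and τ is a bounded-mean stopping time (indeed τ is finite a.s. with bounded expectation since the walk is in a bounded region). By the OST, E[X_τ] = E[X_0] = 68. Equivalently: E[X_τ] = 99 · P(hit 99 first) + 0 · P(hit 0 first) = 99 · (68/99) = 68.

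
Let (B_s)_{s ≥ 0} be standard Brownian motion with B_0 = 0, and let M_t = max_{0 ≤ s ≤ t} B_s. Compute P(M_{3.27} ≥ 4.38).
P(M_{3.27} ≥ 4.38) = 2·P(B_{3.27} ≥ 4.38) = 2(1 − Φ(4.38/√3.27)) ≈ 0.0154

By the reflection principle for Brownian motion, P(M_t ≥ a) = 2 · P(B_t ≥ a) for a ≥ 0. Since B_t ~ N(0, t), P(B_t ≥ 4.38) = 1 − Φ(4.38/√t) = 1 − Φ(4.38/√3.27) = 1 − Φ(2.4221). So
  P(M_{3.27} ≥ 4.38) = 2(1 − Φ(2.4221)) ≈ 0.0154.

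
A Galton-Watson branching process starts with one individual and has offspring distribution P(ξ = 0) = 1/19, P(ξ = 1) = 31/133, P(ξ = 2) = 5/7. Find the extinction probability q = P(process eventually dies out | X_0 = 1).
q = 7/95

The pgf is f(s) = 1/19 + 31/133·s + 5/7·s². The extinction probability q is the smallest fixed point of f in [0, 1]. Setting s = f(s):
  5/7·s² + (31/133 − 1)·s + 1/19 = 0
  5/7·s² − (1/19 + 5/7)·s + 1/19 = 0
which factors as (s − 1)·(5/7·s − 1/19) = 0, giving roots s = 1 and s = (1/19)/(5/7) = 7/95.
Mean offspring μ = 31/133 + 2·5/7 = 221/133 > 1 (supercritical), so q < 1. The extinction probability is the smaller root: q = (1/19)/(5/7) = 7/95.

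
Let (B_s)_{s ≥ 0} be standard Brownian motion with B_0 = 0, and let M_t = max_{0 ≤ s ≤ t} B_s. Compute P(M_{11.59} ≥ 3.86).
P(M_{11.59} ≥ 3.86) = 2·P(B_{11.59} ≥ 3.86) = 2(1 − Φ(3.86/√11.59)) ≈ 0.2569

By the reflection principle for Brownian motion, P(M_t ≥ a) = 2 · P(B_t ≥ a) for a ≥ 0. Since B_t ~ N(0, t), P(B_t ≥ 3.86) = 1 − Φ(3.86/√t) = 1 − Φ(3.86/√11.59) = 1 − Φ(1.1338). So
  P(M_{11.59} ≥ 3.86) = 2(1 − Φ(1.1338)) ≈ 0.2569.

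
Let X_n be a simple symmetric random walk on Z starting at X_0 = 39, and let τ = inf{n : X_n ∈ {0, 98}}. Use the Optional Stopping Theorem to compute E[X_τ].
E[X_τ] = 39

X_n is a martingale and τ is a bounded-mean stopping time (indeed τ is finite a.s. with bounded expectation since the walk is in a bounded region). By the OST, E[X_τ] = E[X_0] = 39. Equivalently: E[X_τ] = 98 · P(hit 98 first) + 0 · P(hit 0 first) = 98 · (39/98) = 39.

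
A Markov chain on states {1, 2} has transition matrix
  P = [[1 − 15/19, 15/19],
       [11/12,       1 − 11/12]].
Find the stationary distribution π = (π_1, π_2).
π_1 = 209/389, π_2 = 180/389

Solve πP = π with π_1 + π_2 = 1. From πP = π: π_1 · (1 − 15/19) + π_2 · 11/12 = π_1 ⇒ π_2 · 11/12 = π_1 · 15/19 ⇒ π_2/π_1 = (15/19)/(11/12) = 180/209. Together with π_1 + π_2 = 1:
  π_1 = (11/12)/(15/19 + 11/12) = (11/12)/(389/228) = 209/389,
  π_2 = (15/19)/(15/19 + 11/12) = (15/19)/(389/228) = 180/389.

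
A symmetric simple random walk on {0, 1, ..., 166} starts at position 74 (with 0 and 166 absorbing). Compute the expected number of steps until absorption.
E[τ | X_0 = 74] = 6808

Let v_k = E[τ | X_0 = k]. Boundary: v_0 = v_166 = 0. Recurrence: v_k = 1 + (v_{k-1} + v_{k+1})/2 for 1 ≤ k ≤ 165. The particular solution to v_k − (v_{k-1} + v_{k+1})/2 = 1 is v_k = −k^2. Adding homogeneous solution A + B k and matching boundaries gives v_k = k (166 − k). Substituting k = 74: v_74 = 74 · 92 = 6808.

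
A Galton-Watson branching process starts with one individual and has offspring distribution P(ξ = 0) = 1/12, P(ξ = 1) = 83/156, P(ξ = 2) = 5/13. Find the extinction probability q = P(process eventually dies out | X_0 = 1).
q = 13/60

The pgf is f(s) = 1/12 + 83/156·s + 5/13·s². The extinction probability q is the smallest fixed point of f in [0, 1]. Setting s = f(s):
  5/13·s² + (83/156 − 1)·s + 1/12 = 0
  5/13·s² − (1/12 + 5/13)·s + 1/12 = 0
which factors as (s − 1)·(5/13·s − 1/12) = 0, giving roots s = 1 and s = (1/12)/(5/13) = 13/60.
Mean offspring μ = 83/156 + 2·5/13 = 203/156 > 1 (supercritical), so q < 1. The extinction probability is the smaller root: q = (1/12)/(5/13) = 13/60.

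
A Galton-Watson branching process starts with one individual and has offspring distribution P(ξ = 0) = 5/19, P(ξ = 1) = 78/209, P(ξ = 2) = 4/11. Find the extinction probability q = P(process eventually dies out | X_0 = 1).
q = 55/76

The pgf is f(s) = 5/19 + 78/209·s + 4/11·s². The extinction probability q is the smallest fixed point of f in [0, 1]. Setting s = f(s):
  4/11·s² + (78/209 − 1)·s + 5/19 = 0
  4/11·s² − (5/19 + 4/11)·s + 5/19 = 0
which factors as (s − 1)·(4/11·s − 5/19) = 0, giving roots s = 1 and s = (5/19)/(4/11) = 55/76.
Mean offspring μ = 78/209 + 2·4/11 = 230/209 > 1 (supercritical), so q < 1. The extinction probability is the smaller root: q = (5/19)/(4/11) = 55/76.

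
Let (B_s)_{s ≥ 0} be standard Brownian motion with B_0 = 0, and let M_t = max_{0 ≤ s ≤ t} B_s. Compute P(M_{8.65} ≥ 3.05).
P(M_{8.65} ≥ 3.05) = 2·P(B_{8.65} ≥ 3.05) = 2(1 − Φ(3.05/√8.65)) ≈ 0.2997

By the reflection principle for Brownian motion, P(M_t ≥ a) = 2 · P(B_t ≥ a) for a ≥ 0. Since B_t ~ N(0, t), P(B_t ≥ 3.05) = 1 − Φ(3.05/√t) = 1 − Φ(3.05/√8.65) = 1 − Φ(1.0370). So
  P(M_{8.65} ≥ 3.05) = 2(1 − Φ(1.0370)) ≈ 0.2997.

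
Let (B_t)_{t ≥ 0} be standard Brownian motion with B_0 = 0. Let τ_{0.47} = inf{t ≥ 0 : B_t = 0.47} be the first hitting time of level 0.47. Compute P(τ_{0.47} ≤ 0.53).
P(τ_{0.47} ≤ 0.53) = 2(1 − Φ(0.47/√0.53)) = 2(1 − Φ(0.6456)) ≈ 0.5185

By the reflection principle for standard BM, P(τ_b ≤ t) = 2 · P(B_t ≥ b). Since B_t ~ N(0, t), P(B_t ≥ 0.47) = 1 − Φ(0.47/√t) = 1 − Φ(0.47/√0.53) = 1 − Φ(0.6456) ≈ 0.25927. Doubling: P(τ_{0.47} ≤ 0.53) ≈ 2 · 0.25927 = 0.51854 ≈ 0.5185.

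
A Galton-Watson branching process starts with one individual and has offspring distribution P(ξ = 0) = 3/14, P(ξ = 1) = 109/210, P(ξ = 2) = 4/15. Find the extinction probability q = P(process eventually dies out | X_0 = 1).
q = 45/56

The pgf is f(s) = 3/14 + 109/210·s + 4/15·s². The extinction probability q is the smallest fixed point of f in [0, 1]. Setting s = f(s):
  4/15·s² + (109/210 − 1)·s + 3/14 = 0
  4/15·s² − (3/14 + 4/15)·s + 3/14 = 0
which factors as (s − 1)·(4/15·s − 3/14) = 0, giving roots s = 1 and s = (3/14)/(4/15) = 45/56.
Mean offspring μ = 109/210 + 2·4/15 = 221/210 > 1 (supercritical), so q < 1. The extinction probability is the smaller root: q = (3/14)/(4/15) = 45/56.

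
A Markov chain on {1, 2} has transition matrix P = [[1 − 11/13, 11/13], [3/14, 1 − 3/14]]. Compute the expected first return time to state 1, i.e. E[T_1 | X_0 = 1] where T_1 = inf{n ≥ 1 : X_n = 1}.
E[T_1 | X_0 = 1] = 1/π_1 = 193/39

For an irreducible recurrent Markov chain with stationary distribution π, E[T_i | X_0 = i] = 1/π_i (Kac's formula). Here π_1 = (3/14)/(11/13 + 3/14) = (3/14)/(193/182) = 39/193, so E[T_1 | X_0 = 1] = 1/π_1 = (11/13 + 3/14)/(3/14) = (193/182)/(3/14) = 193/39.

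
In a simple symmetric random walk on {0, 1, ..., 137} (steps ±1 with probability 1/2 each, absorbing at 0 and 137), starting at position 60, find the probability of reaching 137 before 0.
P(hit 137 before 0) = 60/137

Let u_k = P(hit 137 before 0 | start at k). Then u_0 = 0, u_137 = 1, and u_k = u_{k-1}/2 + u_{k+1}/2 for 1 ≤ k ≤ 136. This harmonic recurrence is solved by u_k = k/137, giving u_60 = 60/137.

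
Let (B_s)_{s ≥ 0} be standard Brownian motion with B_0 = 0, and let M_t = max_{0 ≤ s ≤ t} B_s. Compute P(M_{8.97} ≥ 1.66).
P(M_{8.97} ≥ 1.66) = 2·P(B_{8.97} ≥ 1.66) = 2(1 − Φ(1.66/√8.97)) ≈ 0.5794

By the reflection principle for Brownian motion, P(M_t ≥ a) = 2 · P(B_t ≥ a) for a ≥ 0. Since B_t ~ N(0, t), P(B_t ≥ 1.66) = 1 − Φ(1.66/√t) = 1 − Φ(1.66/√8.97) = 1 − Φ(0.5543). So
  P(M_{8.97} ≥ 1.66) = 2(1 − Φ(0.5543)) ≈ 0.5794.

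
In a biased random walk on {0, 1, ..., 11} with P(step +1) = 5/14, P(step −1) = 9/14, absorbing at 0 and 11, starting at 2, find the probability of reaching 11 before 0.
P(hit 11 before 0) = (1 − (9/5)^2) / (1 − (9/5)^11) = 27343750/7833057871

Let u_k denote P(reach 11 before 0 | start at k). Boundary: u_0 = 0, u_11 = 1. Recurrence: u_k = 5/14·u_{k+1} + 9/14·u_{k-1} for 1 ≤ k ≤ 10. Try u_k = A + B·r^k with r = q/p = (9/14)/(5/14) = 9/5. Substitution satisfies the recurrence; boundary conditions give:
  u_k = (1 − r^k) / (1 − r^N) = (1 − (9/5)^2) / (1 − (9/5)^11) = 27343750/7833057871.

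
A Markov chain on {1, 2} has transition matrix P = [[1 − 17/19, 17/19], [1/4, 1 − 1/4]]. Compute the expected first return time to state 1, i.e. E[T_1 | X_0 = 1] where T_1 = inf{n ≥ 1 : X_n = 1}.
E[T_1 | X_0 = 1] = 1/π_1 = 87/19

For an irreducible recurrent Markov chain with stationary distribution π, E[T_i | X_0 = i] = 1/π_i (Kac's formula). Here π_1 = (1/4)/(17/19 + 1/4) = (1/4)/(87/76) = 19/87, so E[T_1 | X_0 = 1] = 1/π_1 = (17/19 + 1/4)/(1/4) = (87/76)/(1/4) = 87/19.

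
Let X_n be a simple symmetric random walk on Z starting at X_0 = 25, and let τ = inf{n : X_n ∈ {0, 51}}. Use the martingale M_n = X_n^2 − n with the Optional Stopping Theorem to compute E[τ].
E[τ] = 650

M_n = X_n^2 − n is a martingale (since E[X_{n+1}^2 | F_n] = X_n^2 + 1). By OST (τ has finite mean in a bounded region), E[M_τ] = E[M_0] = X_0^2 − 0 = 25^2 = 625. Also E[M_τ] = E[X_τ^2] − E[τ]. The walk exits at 0 or 51, with P(hit 51 first) = 25/51, so E[X_τ^2] = 51^2 · 25/51 + 0 = 1275. Thus E[τ] = E[X_τ^2] − E[M_τ] = 1275 − 625 = 650 = 25(51 − 25) = 650.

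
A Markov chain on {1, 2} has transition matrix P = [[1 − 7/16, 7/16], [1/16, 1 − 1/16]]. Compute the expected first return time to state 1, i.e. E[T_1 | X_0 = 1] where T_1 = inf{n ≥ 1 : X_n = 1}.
E[T_1 | X_0 = 1] = 1/π_1 = 8

For an irreducible recurrent Markov chain with stationary distribution π, E[T_i | X_0 = i] = 1/π_i (Kac's formula). Here π_1 = (1/16)/(7/16 + 1/16) = (1/16)/(1/2) = 1/8, so E[T_1 | X_0 = 1] = 1/π_1 = (7/16 + 1/16)/(1/16) = (1/2)/(1/16) = 8.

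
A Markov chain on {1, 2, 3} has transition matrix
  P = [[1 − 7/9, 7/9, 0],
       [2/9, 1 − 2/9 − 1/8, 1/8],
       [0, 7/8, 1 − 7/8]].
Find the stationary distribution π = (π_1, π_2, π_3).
π = (1/5, 7/10, 1/10)

This is a birth-death chain on three states, which satisfies detailed balance: π_1 · P_{12} = π_2 · P_{21} and π_2 · P_{23} = π_3 · P_{32}.
From π_1 · 7/9 = π_2 · 2/9: π_2/π_1 = (7/9)/(2/9) = 7/2.
From π_2 · 1/8 = π_3 · 7/8: π_3/π_2 = (1/8)/(7/8) = 1/7.
Take π_1 proportional to 1; then unnormalized π = (1, 7/2, 1/2). Normalize by dividing by the sum 5:
  π = (1/5, 7/10, 1/10).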